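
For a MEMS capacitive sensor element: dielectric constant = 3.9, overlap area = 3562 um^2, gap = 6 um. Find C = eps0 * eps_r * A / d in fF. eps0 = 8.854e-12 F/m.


Step 1: Convert area to m^2: A = 3562e-12 m^2
Step 2: Convert gap to m: d = 6e-6 m
Step 3: C = eps0 * eps_r * A / d
C = 8.854e-12 * 3.9 * 3562e-12 / 6e-6
Step 4: Convert to fF (multiply by 1e15).
C = 20.5 fF


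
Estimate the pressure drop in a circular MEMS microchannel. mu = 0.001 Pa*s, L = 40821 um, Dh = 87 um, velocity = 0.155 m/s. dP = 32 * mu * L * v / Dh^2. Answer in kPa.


Step 1: Convert to SI: L = 40821e-6 m, Dh = 87e-6 m
Step 2: dP = 32 * 0.001 * 40821e-6 * 0.155 / (87e-6)^2
Step 3: dP = 26750.19 Pa
Step 4: Convert to kPa: dP = 26.75 kPa


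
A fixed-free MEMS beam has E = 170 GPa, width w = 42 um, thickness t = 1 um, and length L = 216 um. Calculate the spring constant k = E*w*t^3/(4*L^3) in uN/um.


Step 1: Convert E to consistent units (1 GPa = 1000 uN/um^2).
E = 170 GPa = 170000 uN/um^2
Step 2: Compute t^3 = 1^3 = 1
Step 3: Compute L^3 = 216^3 = 10077696
Step 4: k = 170000 * 42 * 1 / (4 * 10077696)
k = 0.1771 uN/um


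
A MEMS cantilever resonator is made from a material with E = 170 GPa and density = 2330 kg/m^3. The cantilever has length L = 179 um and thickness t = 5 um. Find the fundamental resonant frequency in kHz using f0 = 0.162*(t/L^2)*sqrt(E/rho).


Step 1: Convert units to SI.
t_SI = 5e-6 m, L_SI = 179e-6 m
Step 2: Calculate sqrt(E/rho).
sqrt(170e9 / 2330) = 8541.74 m/s
Step 3: Compute f0.
f0 = 0.162 * 5e-6 / (179e-6)^2 * 8541.74 = 215936.1 Hz = 215.94 kHz


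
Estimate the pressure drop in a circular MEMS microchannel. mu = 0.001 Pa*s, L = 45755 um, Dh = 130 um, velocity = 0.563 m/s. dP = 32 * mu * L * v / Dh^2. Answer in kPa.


Step 1: Convert to SI: L = 45755e-6 m, Dh = 130e-6 m
Step 2: dP = 32 * 0.001 * 45755e-6 * 0.563 / (130e-6)^2
Step 3: dP = 48776.45 Pa
Step 4: Convert to kPa: dP = 48.78 kPa


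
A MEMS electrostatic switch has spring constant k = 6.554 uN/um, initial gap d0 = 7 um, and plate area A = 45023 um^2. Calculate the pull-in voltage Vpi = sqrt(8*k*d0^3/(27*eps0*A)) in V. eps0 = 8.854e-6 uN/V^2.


Step 1: Compute numerator: 8 * k * d0^3 = 8 * 6.554 * 7^3 = 17984.176
Step 2: Compute denominator: 27 * eps0 * A = 27 * 8.854e-6 * 45023 = 10.763108
Step 3: Vpi = sqrt(17984.176 / 10.763108)
Vpi = 40.88 V


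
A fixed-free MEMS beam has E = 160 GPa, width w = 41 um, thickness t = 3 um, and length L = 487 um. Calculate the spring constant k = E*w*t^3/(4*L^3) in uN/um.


Step 1: Convert E to consistent units (1 GPa = 1000 uN/um^2).
E = 160 GPa = 160000 uN/um^2
Step 2: Compute t^3 = 3^3 = 27
Step 3: Compute L^3 = 487^3 = 115501303
Step 4: k = 160000 * 41 * 27 / (4 * 115501303)
k = 0.3834 uN/um


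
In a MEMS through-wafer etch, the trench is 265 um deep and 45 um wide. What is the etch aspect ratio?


Step 1: AR = depth / width
Step 2: AR = 265 / 45
AR = 5.9


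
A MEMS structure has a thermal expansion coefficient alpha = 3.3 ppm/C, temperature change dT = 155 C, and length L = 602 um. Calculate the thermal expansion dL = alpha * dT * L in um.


Step 1: Convert CTE: alpha = 3.3 ppm/C = 3.3e-6 /C
Step 2: dL = 3.3e-6 * 155 * 602
dL = 0.3079 um


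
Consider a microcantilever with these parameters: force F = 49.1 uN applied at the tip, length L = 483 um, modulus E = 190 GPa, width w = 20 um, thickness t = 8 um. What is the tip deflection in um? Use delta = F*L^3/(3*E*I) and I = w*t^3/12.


Step 1: Calculate the second moment of area.
I = w * t^3 / 12 = 20 * 8^3 / 12 = 853.3333 um^4
Step 2: Convert E to consistent units (1 GPa = 1000 uN/um^2).
E = 190 GPa = 190000 uN/um^2
Step 3: Calculate tip deflection.
delta = F * L^3 / (3 * E * I)
delta = 49.1 * 483^3 / (3 * 190000 * 853.3333)
delta = 11.3744 um


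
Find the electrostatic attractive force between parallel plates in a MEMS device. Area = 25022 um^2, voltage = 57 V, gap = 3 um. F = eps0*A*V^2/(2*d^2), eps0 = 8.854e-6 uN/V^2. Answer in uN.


Step 1: Identify parameters.
eps0 = 8.854e-6 uN/V^2, A = 25022 um^2, V = 57 V, d = 3 um
Step 2: Compute V^2 = 57^2 = 3249
Step 3: Compute d^2 = 3^2 = 9
Step 4: F = 0.5 * 8.854e-6 * 25022 * 3249 / 9
F = 39.989 uN


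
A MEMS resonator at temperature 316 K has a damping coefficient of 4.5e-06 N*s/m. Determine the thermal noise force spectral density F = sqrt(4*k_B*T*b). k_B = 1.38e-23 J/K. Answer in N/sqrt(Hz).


Step 1: Compute 4 * k_B * T * b
= 4 * 1.38e-23 * 316 * 4.5e-06
= 7.8494e-26 N^2/Hz
Step 2: F_noise = sqrt(7.8494e-26)
F_noise = 2.80e-13 N/sqrt(Hz)


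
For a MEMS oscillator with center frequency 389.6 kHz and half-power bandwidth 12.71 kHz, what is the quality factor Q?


Step 1: Q = f0 / bandwidth
Step 2: Q = 389.6 / 12.71
Q = 30.7


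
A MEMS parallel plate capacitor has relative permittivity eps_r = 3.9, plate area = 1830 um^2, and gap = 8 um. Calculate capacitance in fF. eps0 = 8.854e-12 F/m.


Step 1: Convert area to m^2: A = 1830e-12 m^2
Step 2: Convert gap to m: d = 8e-6 m
Step 3: C = eps0 * eps_r * A / d
C = 8.854e-12 * 3.9 * 1830e-12 / 8e-6
Step 4: Convert to fF (multiply by 1e15).
C = 7.9 fF


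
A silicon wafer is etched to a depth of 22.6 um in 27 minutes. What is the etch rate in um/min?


Step 1: Etch rate = depth / time
Step 2: rate = 22.6 / 27
rate = 0.837 um/min


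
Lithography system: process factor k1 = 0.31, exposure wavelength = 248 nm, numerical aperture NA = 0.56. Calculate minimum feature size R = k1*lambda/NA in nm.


Step 1: Identify values: k1 = 0.31, lambda = 248 nm, NA = 0.56
Step 2: R = k1 * lambda / NA
R = 0.31 * 248 / 0.56
R = 137.3 nm


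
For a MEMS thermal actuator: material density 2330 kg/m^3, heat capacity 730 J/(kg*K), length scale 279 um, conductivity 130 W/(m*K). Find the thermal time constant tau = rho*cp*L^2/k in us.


Step 1: Convert L to m: L = 279e-6 m
Step 2: L^2 = (279e-6)^2 = 7.7841e-08 m^2
Step 3: tau = 2330 * 730 * 7.7841e-08 / 130 = 1.0184597e-03 s
Step 4: Convert to microseconds (multiply by 1e6).
tau = 1018.46 us


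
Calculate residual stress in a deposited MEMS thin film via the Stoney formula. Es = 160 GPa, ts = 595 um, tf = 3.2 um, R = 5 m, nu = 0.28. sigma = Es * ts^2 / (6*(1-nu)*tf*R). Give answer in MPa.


Step 1: Compute numerator: Es * ts^2 = 160 * 595^2 = 56644000 (GPa*um^2)
Step 2: Compute denominator (R in um): 6*(1-nu)*tf*R = 6*0.72*3.2*5e6 = 69120000.0 (um^2)
Step 3: sigma (GPa) = 56644000 / 69120000.0 = 8.19502e-01 GPa
Step 4: Convert to MPa (x1000): sigma = 819.5 MPa


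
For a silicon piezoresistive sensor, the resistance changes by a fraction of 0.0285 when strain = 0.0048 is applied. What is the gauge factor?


Step 1: Identify values.
dR/R = 0.0285, strain = 0.0048
Step 2: GF = (dR/R) / strain = 0.0285 / 0.0048
GF = 5.9


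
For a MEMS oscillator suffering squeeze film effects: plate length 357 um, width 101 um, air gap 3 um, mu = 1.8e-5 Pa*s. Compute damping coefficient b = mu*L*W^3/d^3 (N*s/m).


Step 1: Convert to SI.
L = 357e-6 m, W = 101e-6 m, d = 3e-6 m
Step 2: W^3 = (101e-6)^3 = 1.03e-12 m^3
Step 3: d^3 = (3e-6)^3 = 2.70e-17 m^3
Step 4: b = 1.8e-5 * 357e-6 * 1.03e-12 / 2.70e-17
b = 2.45e-04 N*s/m


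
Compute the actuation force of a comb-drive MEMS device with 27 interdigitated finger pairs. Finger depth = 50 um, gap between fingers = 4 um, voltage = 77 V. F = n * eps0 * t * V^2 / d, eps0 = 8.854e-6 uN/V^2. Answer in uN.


Step 1: Parameters: n=27, eps0=8.854e-6 uN/V^2, t=50 um, V=77 V, d=4 um
Step 2: V^2 = 5929
Step 3: F = 27 * 8.854e-6 * 50 * 5929 / 4
F = 17.717 uN


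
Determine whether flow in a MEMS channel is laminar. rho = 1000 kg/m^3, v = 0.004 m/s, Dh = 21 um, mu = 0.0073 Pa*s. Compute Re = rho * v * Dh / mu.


Step 1: Convert Dh to meters: Dh = 21e-6 m
Step 2: Re = rho * v * Dh / mu
Re = 1000 * 0.004 * 21e-6 / 0.0073
Re = 0.012
Since Re = 0.012 is below ~2300, the flow is laminar.


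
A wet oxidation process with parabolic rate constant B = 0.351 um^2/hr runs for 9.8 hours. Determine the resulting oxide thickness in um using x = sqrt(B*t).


Step 1: Compute B*t = 0.351 * 9.8 = 3.4398
Step 2: x = sqrt(3.4398)
x = 1.855 um


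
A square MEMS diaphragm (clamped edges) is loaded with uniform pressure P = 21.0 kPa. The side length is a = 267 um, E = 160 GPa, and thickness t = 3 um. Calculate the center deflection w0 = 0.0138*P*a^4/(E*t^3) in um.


Step 1: Convert pressure to compatible units (E is in GPa, so P in GPa).
P = 21.0 kPa = 21.0e-6 GPa
Step 2: Compute numerator: 0.0138 * P * a^4.
a^4 = 267^4 = 5082121521
numerator = 0.0138 * 21.0e-6 * 5082121521 = 1.4728e+03
Step 3: Compute denominator: E * t^3 = 160 * 3^3 = 4320
Step 4: w0 = numerator / denominator = 1.4728e+03 / 4320 = 0.3409 um


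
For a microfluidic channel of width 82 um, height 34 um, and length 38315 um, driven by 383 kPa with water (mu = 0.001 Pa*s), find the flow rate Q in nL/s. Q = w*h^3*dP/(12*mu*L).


Step 1: Convert all dimensions to SI (meters).
w = 82e-6 m, h = 34e-6 m, L = 38315e-6 m, dP = 383e3 Pa
Step 2: Q = w * h^3 * dP / (12 * mu * L)
Q = 82e-6 * (34e-6)^3 * 383e3 / (12 * 0.001 * 38315e-6) = 2.68472188e-09 m^3/s
Step 3: Convert Q from m^3/s to nL/s (1 m^3 = 1e12 nL, so multiply by 1e12).
Q = 2684.722 nL/s


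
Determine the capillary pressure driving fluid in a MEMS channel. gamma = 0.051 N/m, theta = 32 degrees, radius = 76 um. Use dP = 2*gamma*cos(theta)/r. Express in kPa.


Step 1: cos(32 deg) = 0.848
Step 2: Convert r to m: r = 76e-6 m
Step 3: dP = 2 * 0.051 * 0.848 / 76e-6 = 1138.1 Pa
Step 4: Convert Pa to kPa (divide by 1000).
dP = 1.14 kPa


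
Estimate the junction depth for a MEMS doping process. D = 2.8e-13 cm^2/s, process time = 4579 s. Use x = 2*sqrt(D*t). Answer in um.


Step 1: Compute D*t = 2.8e-13 * 4579 = 1.28212e-09 cm^2
Step 2: sqrt(D*t) = 3.5807e-05 cm
Step 3: x = 2 * 3.5807e-05 cm = 7.1614e-05 cm
Step 4: Convert to um (1 cm = 1e4 um): x = 0.716 um


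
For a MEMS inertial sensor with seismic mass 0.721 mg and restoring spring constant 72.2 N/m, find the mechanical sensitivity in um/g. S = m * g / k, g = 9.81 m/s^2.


Step 1: Convert mass: m = 0.721 mg = 7.21e-07 kg
Step 2: S = m * g / k = 7.21e-07 * 9.81 / 72.2
Step 3: S = 9.80e-08 m/g
Step 4: Convert to um/g: S = 0.098 um/g


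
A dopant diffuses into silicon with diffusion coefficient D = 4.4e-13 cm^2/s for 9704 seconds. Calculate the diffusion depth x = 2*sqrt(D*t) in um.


Step 1: Compute D*t = 4.4e-13 * 9704 = 4.26976e-09 cm^2
Step 2: sqrt(D*t) = 6.53434e-05 cm
Step 3: x = 2 * 6.53434e-05 cm = 1.306868e-04 cm
Step 4: Convert to um (1 cm = 1e4 um): x = 1.307 um


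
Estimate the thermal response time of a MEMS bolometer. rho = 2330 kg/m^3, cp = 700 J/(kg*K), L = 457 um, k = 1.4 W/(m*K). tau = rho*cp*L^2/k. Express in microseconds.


Step 1: Convert L to m: L = 457e-6 m
Step 2: L^2 = (457e-6)^2 = 2.08849e-07 m^2
Step 3: tau = 2330 * 700 * 2.08849e-07 / 1.4 = 2.43309085e-01 s
Step 4: Convert to microseconds (multiply by 1e6).
tau = 243309.085 us


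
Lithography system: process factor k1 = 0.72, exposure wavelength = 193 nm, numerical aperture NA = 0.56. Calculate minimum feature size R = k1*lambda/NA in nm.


Step 1: Identify values: k1 = 0.72, lambda = 193 nm, NA = 0.56
Step 2: R = k1 * lambda / NA
R = 0.72 * 193 / 0.56
R = 248.1 nm


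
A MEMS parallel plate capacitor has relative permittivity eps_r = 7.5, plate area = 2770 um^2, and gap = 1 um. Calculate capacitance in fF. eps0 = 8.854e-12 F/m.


Step 1: Convert area to m^2: A = 2770e-12 m^2
Step 2: Convert gap to m: d = 1e-6 m
Step 3: C = eps0 * eps_r * A / d
C = 8.854e-12 * 7.5 * 2770e-12 / 1e-6
Step 4: Convert to fF (multiply by 1e15).
C = 183.94 fF


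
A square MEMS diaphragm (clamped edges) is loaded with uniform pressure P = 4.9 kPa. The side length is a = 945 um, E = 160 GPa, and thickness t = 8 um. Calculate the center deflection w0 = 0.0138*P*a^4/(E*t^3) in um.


Step 1: Convert pressure to compatible units (E is in GPa, so P in GPa).
P = 4.9 kPa = 4.9e-6 GPa
Step 2: Compute numerator: 0.0138 * P * a^4.
a^4 = 945^4 = 797493650625
numerator = 0.0138 * 4.9e-6 * 797493650625 = 5.39265e+04
Step 3: Compute denominator: E * t^3 = 160 * 8^3 = 81920
Step 4: w0 = numerator / denominator = 5.39265e+04 / 81920 = 0.6583 um


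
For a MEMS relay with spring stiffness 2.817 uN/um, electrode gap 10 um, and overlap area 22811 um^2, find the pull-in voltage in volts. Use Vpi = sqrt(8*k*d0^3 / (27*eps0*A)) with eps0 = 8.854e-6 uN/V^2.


Step 1: Compute numerator: 8 * k * d0^3 = 8 * 2.817 * 10^3 = 22536.0
Step 2: Compute denominator: 27 * eps0 * A = 27 * 8.854e-6 * 22811 = 5.453152
Step 3: Vpi = sqrt(22536.0 / 5.453152)
Vpi = 64.29 V


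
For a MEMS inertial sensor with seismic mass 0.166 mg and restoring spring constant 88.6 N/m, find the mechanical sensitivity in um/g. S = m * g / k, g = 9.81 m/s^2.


Step 1: Convert mass: m = 0.166 mg = 1.66e-07 kg
Step 2: S = m * g / k = 1.66e-07 * 9.81 / 88.6
Step 3: S = 1.84e-08 m/g
Step 4: Convert to um/g: S = 0.018 um/g


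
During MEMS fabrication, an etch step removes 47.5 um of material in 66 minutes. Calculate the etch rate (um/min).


Step 1: Etch rate = depth / time
Step 2: rate = 47.5 / 66
rate = 0.72 um/min


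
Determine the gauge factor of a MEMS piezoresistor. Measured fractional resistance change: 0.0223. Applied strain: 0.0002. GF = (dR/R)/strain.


Step 1: Identify values.
dR/R = 0.0223, strain = 0.0002
Step 2: GF = (dR/R) / strain = 0.0223 / 0.0002
GF = 111.5


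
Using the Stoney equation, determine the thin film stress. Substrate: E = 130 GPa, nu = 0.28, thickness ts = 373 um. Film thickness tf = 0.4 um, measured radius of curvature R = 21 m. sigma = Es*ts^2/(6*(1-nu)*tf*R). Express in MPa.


Step 1: Compute numerator: Es * ts^2 = 130 * 373^2 = 18086770 (GPa*um^2)
Step 2: Compute denominator (R in um): 6*(1-nu)*tf*R = 6*0.72*0.4*21e6 = 36288000.0 (um^2)
Step 3: sigma (GPa) = 18086770 / 36288000.0 = 4.98423e-01 GPa
Step 4: Convert to MPa (x1000): sigma = 498.4 MPa


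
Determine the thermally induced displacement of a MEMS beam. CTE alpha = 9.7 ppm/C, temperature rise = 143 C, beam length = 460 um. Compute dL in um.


Step 1: Convert CTE: alpha = 9.7 ppm/C = 9.7e-6 /C
Step 2: dL = 9.7e-6 * 143 * 460
dL = 0.6381 um


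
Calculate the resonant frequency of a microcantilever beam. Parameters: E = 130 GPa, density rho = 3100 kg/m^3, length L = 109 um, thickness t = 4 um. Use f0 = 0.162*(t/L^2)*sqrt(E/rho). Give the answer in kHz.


Step 1: Convert units to SI.
t_SI = 4e-6 m, L_SI = 109e-6 m
Step 2: Calculate sqrt(E/rho).
sqrt(130e9 / 3100) = 6475.76 m/s
Step 3: Compute f0.
f0 = 0.162 * 4e-6 / (109e-6)^2 * 6475.76 = 353193.5 Hz = 353.19 kHz


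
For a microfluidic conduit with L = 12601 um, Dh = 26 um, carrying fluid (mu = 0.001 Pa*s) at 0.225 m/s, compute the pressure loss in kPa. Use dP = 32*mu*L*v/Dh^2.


Step 1: Convert to SI: L = 12601e-6 m, Dh = 26e-6 m
Step 2: dP = 32 * 0.001 * 12601e-6 * 0.225 / (26e-6)^2
Step 3: dP = 134211.83 Pa
Step 4: Convert to kPa: dP = 134.21 kPa


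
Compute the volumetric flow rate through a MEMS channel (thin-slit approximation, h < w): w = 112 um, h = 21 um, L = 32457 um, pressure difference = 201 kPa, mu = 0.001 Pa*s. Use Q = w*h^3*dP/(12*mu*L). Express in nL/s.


Step 1: Convert all dimensions to SI (meters).
w = 112e-6 m, h = 21e-6 m, L = 32457e-6 m, dP = 201e3 Pa
Step 2: Q = w * h^3 * dP / (12 * mu * L)
Q = 112e-6 * (21e-6)^3 * 201e3 / (12 * 0.001 * 32457e-6) = 5.3528163e-10 m^3/s
Step 3: Convert Q from m^3/s to nL/s (1 m^3 = 1e12 nL, so multiply by 1e12).
Q = 535.282 nL/s


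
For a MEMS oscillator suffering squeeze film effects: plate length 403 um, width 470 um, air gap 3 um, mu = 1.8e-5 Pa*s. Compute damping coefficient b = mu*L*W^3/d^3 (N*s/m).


Step 1: Convert to SI.
L = 403e-6 m, W = 470e-6 m, d = 3e-6 m
Step 2: W^3 = (470e-6)^3 = 1.04e-10 m^3
Step 3: d^3 = (3e-6)^3 = 2.70e-17 m^3
Step 4: b = 1.8e-5 * 403e-6 * 1.04e-10 / 2.70e-17
b = 2.79e-02 N*s/m


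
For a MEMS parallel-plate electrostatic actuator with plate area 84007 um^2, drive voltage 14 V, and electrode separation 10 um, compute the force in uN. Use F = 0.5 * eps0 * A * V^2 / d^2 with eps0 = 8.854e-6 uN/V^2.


Step 1: Identify parameters.
eps0 = 8.854e-6 uN/V^2, A = 84007 um^2, V = 14 V, d = 10 um
Step 2: Compute V^2 = 14^2 = 196
Step 3: Compute d^2 = 10^2 = 100
Step 4: F = 0.5 * 8.854e-6 * 84007 * 196 / 100
F = 0.729 uN


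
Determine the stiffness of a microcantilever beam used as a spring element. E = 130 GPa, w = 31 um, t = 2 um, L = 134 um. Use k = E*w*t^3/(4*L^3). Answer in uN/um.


Step 1: Convert E to consistent units (1 GPa = 1000 uN/um^2).
E = 130 GPa = 130000 uN/um^2
Step 2: Compute t^3 = 2^3 = 8
Step 3: Compute L^3 = 134^3 = 2406104
Step 4: k = 130000 * 31 * 8 / (4 * 2406104)
k = 3.3498 uN/um


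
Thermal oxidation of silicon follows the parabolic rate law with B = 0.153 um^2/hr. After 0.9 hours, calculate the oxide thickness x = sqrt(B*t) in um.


Step 1: Compute B*t = 0.153 * 0.9 = 0.1377
Step 2: x = sqrt(0.1377)
x = 0.371 um


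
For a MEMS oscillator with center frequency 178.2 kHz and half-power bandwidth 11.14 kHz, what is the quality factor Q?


Step 1: Q = f0 / bandwidth
Step 2: Q = 178.2 / 11.14
Q = 16.0


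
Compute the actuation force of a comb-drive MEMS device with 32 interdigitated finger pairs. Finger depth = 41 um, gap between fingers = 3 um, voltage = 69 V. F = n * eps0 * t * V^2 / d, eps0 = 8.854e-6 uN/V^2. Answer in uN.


Step 1: Parameters: n=32, eps0=8.854e-6 uN/V^2, t=41 um, V=69 V, d=3 um
Step 2: V^2 = 4761
Step 3: F = 32 * 8.854e-6 * 41 * 4761 / 3
F = 18.435 uN


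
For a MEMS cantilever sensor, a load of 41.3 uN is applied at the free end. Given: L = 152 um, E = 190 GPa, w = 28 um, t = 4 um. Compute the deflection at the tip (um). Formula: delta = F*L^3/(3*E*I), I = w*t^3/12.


Step 1: Calculate the second moment of area.
I = w * t^3 / 12 = 28 * 4^3 / 12 = 149.3333 um^4
Step 2: Convert E to consistent units (1 GPa = 1000 uN/um^2).
E = 190 GPa = 190000 uN/um^2
Step 3: Calculate tip deflection.
delta = F * L^3 / (3 * E * I)
delta = 41.3 * 152^3 / (3 * 190000 * 149.3333)
delta = 1.7039 um


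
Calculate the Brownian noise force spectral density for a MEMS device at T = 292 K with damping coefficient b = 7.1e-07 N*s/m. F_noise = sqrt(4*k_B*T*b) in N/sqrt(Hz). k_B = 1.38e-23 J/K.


Step 1: Compute 4 * k_B * T * b
= 4 * 1.38e-23 * 292 * 7.1e-07
= 1.1444e-26 N^2/Hz
Step 2: F_noise = sqrt(1.1444e-26)
F_noise = 1.07e-13 N/sqrt(Hz)


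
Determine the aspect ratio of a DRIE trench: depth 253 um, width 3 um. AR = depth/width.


Step 1: AR = depth / width
Step 2: AR = 253 / 3
AR = 84.3


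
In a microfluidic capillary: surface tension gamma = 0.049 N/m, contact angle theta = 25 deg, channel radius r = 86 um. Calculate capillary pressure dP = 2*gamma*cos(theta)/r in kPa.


Step 1: cos(25 deg) = 0.9063
Step 2: Convert r to m: r = 86e-6 m
Step 3: dP = 2 * 0.049 * 0.9063 / 86e-6 = 1032.8 Pa
Step 4: Convert Pa to kPa (divide by 1000).
dP = 1.03 kPa


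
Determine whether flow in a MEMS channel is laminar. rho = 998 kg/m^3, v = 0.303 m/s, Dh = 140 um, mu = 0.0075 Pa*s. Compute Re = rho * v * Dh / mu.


Step 1: Convert Dh to meters: Dh = 140e-6 m
Step 2: Re = rho * v * Dh / mu
Re = 998 * 0.303 * 140e-6 / 0.0075
Re = 5.645
Since Re = 5.645 is below ~2300, the flow is laminar.


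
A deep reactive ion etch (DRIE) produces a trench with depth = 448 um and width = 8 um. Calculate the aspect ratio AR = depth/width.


Step 1: AR = depth / width
Step 2: AR = 448 / 8
AR = 56.0


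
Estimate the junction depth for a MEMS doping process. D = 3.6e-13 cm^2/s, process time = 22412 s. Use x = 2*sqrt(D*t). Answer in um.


Step 1: Compute D*t = 3.6e-13 * 22412 = 8.06832e-09 cm^2
Step 2: sqrt(D*t) = 8.98238e-05 cm
Step 3: x = 2 * 8.98238e-05 cm = 1.796476e-04 cm
Step 4: Convert to um (1 cm = 1e4 um): x = 1.796 um


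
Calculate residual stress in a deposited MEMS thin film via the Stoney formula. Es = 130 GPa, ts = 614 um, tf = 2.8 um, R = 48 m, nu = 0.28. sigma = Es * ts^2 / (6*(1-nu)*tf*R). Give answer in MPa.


Step 1: Compute numerator: Es * ts^2 = 130 * 614^2 = 49009480 (GPa*um^2)
Step 2: Compute denominator (R in um): 6*(1-nu)*tf*R = 6*0.72*2.8*48e6 = 580608000.0 (um^2)
Step 3: sigma (GPa) = 49009480 / 580608000.0 = 8.4411e-02 GPa
Step 4: Convert to MPa (x1000): sigma = 84.4 MPa


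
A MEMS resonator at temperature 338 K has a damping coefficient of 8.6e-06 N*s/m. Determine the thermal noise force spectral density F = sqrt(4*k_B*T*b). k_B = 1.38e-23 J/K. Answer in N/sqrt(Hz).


Step 1: Compute 4 * k_B * T * b
= 4 * 1.38e-23 * 338 * 8.6e-06
= 1.6046e-25 N^2/Hz
Step 2: F_noise = sqrt(1.6046e-25)
F_noise = 4.01e-13 N/sqrt(Hz)


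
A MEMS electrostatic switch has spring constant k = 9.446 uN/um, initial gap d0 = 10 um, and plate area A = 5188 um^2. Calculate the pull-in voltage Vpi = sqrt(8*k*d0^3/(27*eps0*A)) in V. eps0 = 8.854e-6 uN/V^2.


Step 1: Compute numerator: 8 * k * d0^3 = 8 * 9.446 * 10^3 = 75568.0
Step 2: Compute denominator: 27 * eps0 * A = 27 * 8.854e-6 * 5188 = 1.240233
Step 3: Vpi = sqrt(75568.0 / 1.240233)
Vpi = 246.84 V


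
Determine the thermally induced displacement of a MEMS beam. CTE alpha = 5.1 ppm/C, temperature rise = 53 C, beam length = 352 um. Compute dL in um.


Step 1: Convert CTE: alpha = 5.1 ppm/C = 5.1e-6 /C
Step 2: dL = 5.1e-6 * 53 * 352
dL = 0.0951 um


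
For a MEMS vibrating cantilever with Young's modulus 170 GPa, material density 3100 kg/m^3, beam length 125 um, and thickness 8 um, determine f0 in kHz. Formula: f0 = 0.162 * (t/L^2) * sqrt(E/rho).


Step 1: Convert units to SI.
t_SI = 8e-6 m, L_SI = 125e-6 m
Step 2: Calculate sqrt(E/rho).
sqrt(170e9 / 3100) = 7405.32 m/s
Step 3: Compute f0.
f0 = 0.162 * 8e-6 / (125e-6)^2 * 7405.32 = 614226.9 Hz = 614.23 kHz


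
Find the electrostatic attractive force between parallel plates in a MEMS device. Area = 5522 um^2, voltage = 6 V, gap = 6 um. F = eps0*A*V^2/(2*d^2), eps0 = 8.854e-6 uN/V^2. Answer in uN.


Step 1: Identify parameters.
eps0 = 8.854e-6 uN/V^2, A = 5522 um^2, V = 6 V, d = 6 um
Step 2: Compute V^2 = 6^2 = 36
Step 3: Compute d^2 = 6^2 = 36
Step 4: F = 0.5 * 8.854e-6 * 5522 * 36 / 36
F = 0.024 uN


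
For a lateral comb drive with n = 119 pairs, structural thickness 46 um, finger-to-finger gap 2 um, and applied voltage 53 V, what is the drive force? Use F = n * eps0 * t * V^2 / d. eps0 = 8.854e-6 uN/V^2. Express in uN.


Step 1: Parameters: n=119, eps0=8.854e-6 uN/V^2, t=46 um, V=53 V, d=2 um
Step 2: V^2 = 2809
Step 3: F = 119 * 8.854e-6 * 46 * 2809 / 2
F = 68.072 uN


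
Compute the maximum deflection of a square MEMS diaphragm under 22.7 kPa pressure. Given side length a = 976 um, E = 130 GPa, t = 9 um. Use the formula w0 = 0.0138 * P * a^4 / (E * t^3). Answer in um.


Step 1: Convert pressure to compatible units (E is in GPa, so P in GPa).
P = 22.7 kPa = 22.7e-6 GPa
Step 2: Compute numerator: 0.0138 * P * a^4.
a^4 = 976^4 = 907401035776
numerator = 0.0138 * 22.7e-6 * 907401035776 = 2.842524e+05
Step 3: Compute denominator: E * t^3 = 130 * 9^3 = 94770
Step 4: w0 = numerator / denominator = 2.842524e+05 / 94770 = 2.9994 um


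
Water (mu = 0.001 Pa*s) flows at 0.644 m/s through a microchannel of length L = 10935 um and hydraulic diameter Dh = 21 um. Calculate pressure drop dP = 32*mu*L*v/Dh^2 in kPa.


Step 1: Convert to SI: L = 10935e-6 m, Dh = 21e-6 m
Step 2: dP = 32 * 0.001 * 10935e-6 * 0.644 / (21e-6)^2
Step 3: dP = 510994.29 Pa
Step 4: Convert to kPa: dP = 510.99 kPa


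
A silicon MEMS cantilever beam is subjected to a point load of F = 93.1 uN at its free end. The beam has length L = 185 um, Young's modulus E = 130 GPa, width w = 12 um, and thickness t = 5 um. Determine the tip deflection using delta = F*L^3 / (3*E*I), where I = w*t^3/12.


Step 1: Calculate the second moment of area.
I = w * t^3 / 12 = 12 * 5^3 / 12 = 125.0 um^4
Step 2: Convert E to consistent units (1 GPa = 1000 uN/um^2).
E = 130 GPa = 130000 uN/um^2
Step 3: Calculate tip deflection.
delta = F * L^3 / (3 * E * I)
delta = 93.1 * 185^3 / (3 * 130000 * 125.0)
delta = 12.0918 um


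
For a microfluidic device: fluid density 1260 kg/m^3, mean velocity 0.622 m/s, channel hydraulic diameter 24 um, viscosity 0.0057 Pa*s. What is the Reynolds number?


Step 1: Convert Dh to meters: Dh = 24e-6 m
Step 2: Re = rho * v * Dh / mu
Re = 1260 * 0.622 * 24e-6 / 0.0057
Re = 3.3


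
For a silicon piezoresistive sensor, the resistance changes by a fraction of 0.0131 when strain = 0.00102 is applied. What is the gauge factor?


Step 1: Identify values.
dR/R = 0.0131, strain = 0.00102
Step 2: GF = (dR/R) / strain = 0.0131 / 0.00102
GF = 12.8


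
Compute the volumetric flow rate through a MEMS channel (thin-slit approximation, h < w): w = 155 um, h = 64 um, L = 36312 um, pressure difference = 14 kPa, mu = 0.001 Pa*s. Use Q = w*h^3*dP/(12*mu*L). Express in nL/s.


Step 1: Convert all dimensions to SI (meters).
w = 155e-6 m, h = 64e-6 m, L = 36312e-6 m, dP = 14e3 Pa
Step 2: Q = w * h^3 * dP / (12 * mu * L)
Q = 155e-6 * (64e-6)^3 * 14e3 / (12 * 0.001 * 36312e-6) = 1.30547404e-09 m^3/s
Step 3: Convert Q from m^3/s to nL/s (1 m^3 = 1e12 nL, so multiply by 1e12).
Q = 1305.474 nL/s


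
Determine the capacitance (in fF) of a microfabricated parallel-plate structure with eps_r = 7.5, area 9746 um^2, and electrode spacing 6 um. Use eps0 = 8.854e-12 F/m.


Step 1: Convert area to m^2: A = 9746e-12 m^2
Step 2: Convert gap to m: d = 6e-6 m
Step 3: C = eps0 * eps_r * A / d
C = 8.854e-12 * 7.5 * 9746e-12 / 6e-6
Step 4: Convert to fF (multiply by 1e15).
C = 107.86 fF


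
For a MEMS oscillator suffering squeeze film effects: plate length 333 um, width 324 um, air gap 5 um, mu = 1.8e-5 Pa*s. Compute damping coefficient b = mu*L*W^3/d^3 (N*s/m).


Step 1: Convert to SI.
L = 333e-6 m, W = 324e-6 m, d = 5e-6 m
Step 2: W^3 = (324e-6)^3 = 3.40e-11 m^3
Step 3: d^3 = (5e-6)^3 = 1.25e-16 m^3
Step 4: b = 1.8e-5 * 333e-6 * 3.40e-11 / 1.25e-16
b = 1.63e-03 N*s/m


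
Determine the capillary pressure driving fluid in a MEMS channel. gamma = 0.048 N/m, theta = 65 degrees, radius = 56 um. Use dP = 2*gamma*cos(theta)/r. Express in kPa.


Step 1: cos(65 deg) = 0.4226
Step 2: Convert r to m: r = 56e-6 m
Step 3: dP = 2 * 0.048 * 0.4226 / 56e-6 = 724.5 Pa
Step 4: Convert Pa to kPa (divide by 1000).
dP = 0.72 kPa


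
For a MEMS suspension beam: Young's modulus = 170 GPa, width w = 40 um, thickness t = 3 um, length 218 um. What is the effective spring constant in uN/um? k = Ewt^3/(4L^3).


Step 1: Convert E to consistent units (1 GPa = 1000 uN/um^2).
E = 170 GPa = 170000 uN/um^2
Step 2: Compute t^3 = 3^3 = 27
Step 3: Compute L^3 = 218^3 = 10360232
Step 4: k = 170000 * 40 * 27 / (4 * 10360232)
k = 4.4304 uN/um


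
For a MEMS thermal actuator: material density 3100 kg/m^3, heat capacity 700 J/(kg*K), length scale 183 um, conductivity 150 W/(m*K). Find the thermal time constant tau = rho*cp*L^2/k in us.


Step 1: Convert L to m: L = 183e-6 m
Step 2: L^2 = (183e-6)^2 = 3.3489e-08 m^2
Step 3: tau = 3100 * 700 * 3.3489e-08 / 150 = 4.844742e-04 s
Step 4: Convert to microseconds (multiply by 1e6).
tau = 484.474 us


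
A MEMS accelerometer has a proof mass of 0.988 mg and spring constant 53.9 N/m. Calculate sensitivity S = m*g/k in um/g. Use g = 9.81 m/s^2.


Step 1: Convert mass: m = 0.988 mg = 9.88e-07 kg
Step 2: S = m * g / k = 9.88e-07 * 9.81 / 53.9
Step 3: S = 1.80e-07 m/g
Step 4: Convert to um/g: S = 0.18 um/g


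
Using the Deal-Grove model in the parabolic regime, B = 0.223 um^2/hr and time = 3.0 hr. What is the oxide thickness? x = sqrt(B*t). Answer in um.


Step 1: Compute B*t = 0.223 * 3.0 = 0.669
Step 2: x = sqrt(0.669)
x = 0.818 um


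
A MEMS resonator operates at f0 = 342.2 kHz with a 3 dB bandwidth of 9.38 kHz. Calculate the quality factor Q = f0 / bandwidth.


Step 1: Q = f0 / bandwidth
Step 2: Q = 342.2 / 9.38
Q = 36.5


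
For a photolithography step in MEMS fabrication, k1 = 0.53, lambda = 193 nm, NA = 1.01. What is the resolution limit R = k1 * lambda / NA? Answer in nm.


Step 1: Identify values: k1 = 0.53, lambda = 193 nm, NA = 1.01
Step 2: R = k1 * lambda / NA
R = 0.53 * 193 / 1.01
R = 101.3 nm


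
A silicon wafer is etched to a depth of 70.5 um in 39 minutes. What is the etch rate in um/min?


Step 1: Etch rate = depth / time
Step 2: rate = 70.5 / 39
rate = 1.808 um/min


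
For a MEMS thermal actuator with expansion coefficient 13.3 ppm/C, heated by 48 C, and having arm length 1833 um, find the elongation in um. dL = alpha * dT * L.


Step 1: Convert CTE: alpha = 13.3 ppm/C = 13.3e-6 /C
Step 2: dL = 13.3e-6 * 48 * 1833
dL = 1.1702 um


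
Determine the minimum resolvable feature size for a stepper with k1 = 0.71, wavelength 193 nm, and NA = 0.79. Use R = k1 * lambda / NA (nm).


Step 1: Identify values: k1 = 0.71, lambda = 193 nm, NA = 0.79
Step 2: R = k1 * lambda / NA
R = 0.71 * 193 / 0.79
R = 173.5 nm


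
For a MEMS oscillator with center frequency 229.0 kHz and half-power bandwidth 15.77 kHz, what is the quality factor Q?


Step 1: Q = f0 / bandwidth
Step 2: Q = 229.0 / 15.77
Q = 14.5


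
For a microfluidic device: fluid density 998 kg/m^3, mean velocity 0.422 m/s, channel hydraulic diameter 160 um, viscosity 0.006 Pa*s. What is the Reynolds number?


Step 1: Convert Dh to meters: Dh = 160e-6 m
Step 2: Re = rho * v * Dh / mu
Re = 998 * 0.422 * 160e-6 / 0.006
Re = 11.231


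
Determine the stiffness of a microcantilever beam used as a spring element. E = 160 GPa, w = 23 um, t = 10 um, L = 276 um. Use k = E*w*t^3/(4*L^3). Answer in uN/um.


Step 1: Convert E to consistent units (1 GPa = 1000 uN/um^2).
E = 160 GPa = 160000 uN/um^2
Step 2: Compute t^3 = 10^3 = 1000
Step 3: Compute L^3 = 276^3 = 21024576
Step 4: k = 160000 * 23 * 1000 / (4 * 21024576)
k = 43.7583 uN/um


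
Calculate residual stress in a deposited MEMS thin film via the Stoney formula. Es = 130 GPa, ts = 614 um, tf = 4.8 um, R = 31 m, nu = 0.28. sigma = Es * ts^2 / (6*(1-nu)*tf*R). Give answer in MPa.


Step 1: Compute numerator: Es * ts^2 = 130 * 614^2 = 49009480 (GPa*um^2)
Step 2: Compute denominator (R in um): 6*(1-nu)*tf*R = 6*0.72*4.8*31e6 = 642816000.0 (um^2)
Step 3: sigma (GPa) = 49009480 / 642816000.0 = 7.6242e-02 GPa
Step 4: Convert to MPa (x1000): sigma = 76.2 MPa


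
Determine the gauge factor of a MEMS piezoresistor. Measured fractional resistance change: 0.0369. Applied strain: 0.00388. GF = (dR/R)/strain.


Step 1: Identify values.
dR/R = 0.0369, strain = 0.00388
Step 2: GF = (dR/R) / strain = 0.0369 / 0.00388
GF = 9.5


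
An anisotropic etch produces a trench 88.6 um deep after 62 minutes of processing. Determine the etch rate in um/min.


Step 1: Etch rate = depth / time
Step 2: rate = 88.6 / 62
rate = 1.429 um/min


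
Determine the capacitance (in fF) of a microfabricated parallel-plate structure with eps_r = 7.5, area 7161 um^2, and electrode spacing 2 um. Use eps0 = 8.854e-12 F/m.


Step 1: Convert area to m^2: A = 7161e-12 m^2
Step 2: Convert gap to m: d = 2e-6 m
Step 3: C = eps0 * eps_r * A / d
C = 8.854e-12 * 7.5 * 7161e-12 / 2e-6
Step 4: Convert to fF (multiply by 1e15).
C = 237.76 fF


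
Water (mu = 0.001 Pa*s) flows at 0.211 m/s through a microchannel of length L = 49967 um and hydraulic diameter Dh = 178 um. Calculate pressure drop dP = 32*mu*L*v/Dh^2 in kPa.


Step 1: Convert to SI: L = 49967e-6 m, Dh = 178e-6 m
Step 2: dP = 32 * 0.001 * 49967e-6 * 0.211 / (178e-6)^2
Step 3: dP = 10648.19 Pa
Step 4: Convert to kPa: dP = 10.65 kPa


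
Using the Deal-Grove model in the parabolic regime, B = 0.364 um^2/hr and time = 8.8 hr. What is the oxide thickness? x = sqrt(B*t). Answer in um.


Step 1: Compute B*t = 0.364 * 8.8 = 3.2032
Step 2: x = sqrt(3.2032)
x = 1.79 um


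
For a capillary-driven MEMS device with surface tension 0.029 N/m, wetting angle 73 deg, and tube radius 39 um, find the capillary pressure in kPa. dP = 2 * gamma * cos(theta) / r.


Step 1: cos(73 deg) = 0.2924
Step 2: Convert r to m: r = 39e-6 m
Step 3: dP = 2 * 0.029 * 0.2924 / 39e-6 = 434.9 Pa
Step 4: Convert Pa to kPa (divide by 1000).
dP = 0.43 kPa


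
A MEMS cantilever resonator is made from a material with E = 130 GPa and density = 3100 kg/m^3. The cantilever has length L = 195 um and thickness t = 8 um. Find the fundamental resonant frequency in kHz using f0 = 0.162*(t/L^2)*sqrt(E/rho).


Step 1: Convert units to SI.
t_SI = 8e-6 m, L_SI = 195e-6 m
Step 2: Calculate sqrt(E/rho).
sqrt(130e9 / 3100) = 6475.76 m/s
Step 3: Compute f0.
f0 = 0.162 * 8e-6 / (195e-6)^2 * 6475.76 = 220712.3 Hz = 220.71 kHz


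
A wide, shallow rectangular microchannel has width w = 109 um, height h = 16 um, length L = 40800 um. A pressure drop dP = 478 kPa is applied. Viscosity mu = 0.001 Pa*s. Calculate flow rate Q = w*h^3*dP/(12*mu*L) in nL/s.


Step 1: Convert all dimensions to SI (meters).
w = 109e-6 m, h = 16e-6 m, L = 40800e-6 m, dP = 478e3 Pa
Step 2: Q = w * h^3 * dP / (12 * mu * L)
Q = 109e-6 * (16e-6)^3 * 478e3 / (12 * 0.001 * 40800e-6) = 4.3588601e-10 m^3/s
Step 3: Convert Q from m^3/s to nL/s (1 m^3 = 1e12 nL, so multiply by 1e12).
Q = 435.886 nL/s


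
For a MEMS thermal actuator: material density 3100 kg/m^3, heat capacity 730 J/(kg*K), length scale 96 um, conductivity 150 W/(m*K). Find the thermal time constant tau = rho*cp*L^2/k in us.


Step 1: Convert L to m: L = 96e-6 m
Step 2: L^2 = (96e-6)^2 = 9.216e-09 m^2
Step 3: tau = 3100 * 730 * 9.216e-09 / 150 = 1.3903872e-04 s
Step 4: Convert to microseconds (multiply by 1e6).
tau = 139.039 us


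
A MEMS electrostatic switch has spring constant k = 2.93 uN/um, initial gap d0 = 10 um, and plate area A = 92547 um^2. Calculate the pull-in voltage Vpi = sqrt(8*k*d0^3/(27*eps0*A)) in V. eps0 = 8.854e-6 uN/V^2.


Step 1: Compute numerator: 8 * k * d0^3 = 8 * 2.93 * 10^3 = 23440.0
Step 2: Compute denominator: 27 * eps0 * A = 27 * 8.854e-6 * 92547 = 22.124101
Step 3: Vpi = sqrt(23440.0 / 22.124101)
Vpi = 32.55 V


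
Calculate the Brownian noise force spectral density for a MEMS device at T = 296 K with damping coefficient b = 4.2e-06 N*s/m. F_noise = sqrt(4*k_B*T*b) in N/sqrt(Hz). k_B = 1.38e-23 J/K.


Step 1: Compute 4 * k_B * T * b
= 4 * 1.38e-23 * 296 * 4.2e-06
= 6.8625e-26 N^2/Hz
Step 2: F_noise = sqrt(6.8625e-26)
F_noise = 2.62e-13 N/sqrt(Hz)


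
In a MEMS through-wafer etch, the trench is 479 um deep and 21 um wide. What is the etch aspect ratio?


Step 1: AR = depth / width
Step 2: AR = 479 / 21
AR = 22.8


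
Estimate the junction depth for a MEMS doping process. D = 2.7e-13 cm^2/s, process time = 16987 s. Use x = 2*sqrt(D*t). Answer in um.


Step 1: Compute D*t = 2.7e-13 * 16987 = 4.58649e-09 cm^2
Step 2: sqrt(D*t) = 6.77236e-05 cm
Step 3: x = 2 * 6.77236e-05 cm = 1.354472e-04 cm
Step 4: Convert to um (1 cm = 1e4 um): x = 1.354 um


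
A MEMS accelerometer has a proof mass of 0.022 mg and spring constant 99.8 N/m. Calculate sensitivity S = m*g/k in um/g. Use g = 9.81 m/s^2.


Step 1: Convert mass: m = 0.022 mg = 2.20e-08 kg
Step 2: S = m * g / k = 2.20e-08 * 9.81 / 99.8
Step 3: S = 2.16e-09 m/g
Step 4: Convert to um/g: S = 0.002 um/g


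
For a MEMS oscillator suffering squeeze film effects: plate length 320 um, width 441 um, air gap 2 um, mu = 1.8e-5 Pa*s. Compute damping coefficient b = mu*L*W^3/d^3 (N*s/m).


Step 1: Convert to SI.
L = 320e-6 m, W = 441e-6 m, d = 2e-6 m
Step 2: W^3 = (441e-6)^3 = 8.58e-11 m^3
Step 3: d^3 = (2e-6)^3 = 8.00e-18 m^3
Step 4: b = 1.8e-5 * 320e-6 * 8.58e-11 / 8.00e-18
b = 6.18e-02 N*s/m


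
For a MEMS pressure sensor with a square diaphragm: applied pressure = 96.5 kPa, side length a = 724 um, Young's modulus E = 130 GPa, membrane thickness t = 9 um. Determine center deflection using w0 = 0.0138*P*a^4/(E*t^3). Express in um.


Step 1: Convert pressure to compatible units (E is in GPa, so P in GPa).
P = 96.5 kPa = 96.5e-6 GPa
Step 2: Compute numerator: 0.0138 * P * a^4.
a^4 = 724^4 = 274760478976
numerator = 0.0138 * 96.5e-6 * 274760478976 = 3.658985e+05
Step 3: Compute denominator: E * t^3 = 130 * 9^3 = 94770
Step 4: w0 = numerator / denominator = 3.658985e+05 / 94770 = 3.8609 um


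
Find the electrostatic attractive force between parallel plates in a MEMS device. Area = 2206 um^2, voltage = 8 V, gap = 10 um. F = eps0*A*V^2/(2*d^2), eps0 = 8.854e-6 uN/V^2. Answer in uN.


Step 1: Identify parameters.
eps0 = 8.854e-6 uN/V^2, A = 2206 um^2, V = 8 V, d = 10 um
Step 2: Compute V^2 = 8^2 = 64
Step 3: Compute d^2 = 10^2 = 100
Step 4: F = 0.5 * 8.854e-6 * 2206 * 64 / 100
F = 0.006 uN


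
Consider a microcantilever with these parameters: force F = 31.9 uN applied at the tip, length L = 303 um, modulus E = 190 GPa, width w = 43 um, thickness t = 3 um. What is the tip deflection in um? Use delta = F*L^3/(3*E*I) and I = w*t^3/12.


Step 1: Calculate the second moment of area.
I = w * t^3 / 12 = 43 * 3^3 / 12 = 96.75 um^4
Step 2: Convert E to consistent units (1 GPa = 1000 uN/um^2).
E = 190 GPa = 190000 uN/um^2
Step 3: Calculate tip deflection.
delta = F * L^3 / (3 * E * I)
delta = 31.9 * 303^3 / (3 * 190000 * 96.75)
delta = 16.0914 um


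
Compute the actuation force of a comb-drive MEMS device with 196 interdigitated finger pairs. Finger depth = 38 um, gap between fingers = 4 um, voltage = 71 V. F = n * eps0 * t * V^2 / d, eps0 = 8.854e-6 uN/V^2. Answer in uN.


Step 1: Parameters: n=196, eps0=8.854e-6 uN/V^2, t=38 um, V=71 V, d=4 um
Step 2: V^2 = 5041
Step 3: F = 196 * 8.854e-6 * 38 * 5041 / 4
F = 83.107 uN


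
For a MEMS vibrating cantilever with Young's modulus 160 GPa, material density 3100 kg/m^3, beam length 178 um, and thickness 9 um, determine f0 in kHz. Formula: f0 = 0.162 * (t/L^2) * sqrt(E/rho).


Step 1: Convert units to SI.
t_SI = 9e-6 m, L_SI = 178e-6 m
Step 2: Calculate sqrt(E/rho).
sqrt(160e9 / 3100) = 7184.21 m/s
Step 3: Compute f0.
f0 = 0.162 * 9e-6 / (178e-6)^2 * 7184.21 = 330595.2 Hz = 330.6 kHz


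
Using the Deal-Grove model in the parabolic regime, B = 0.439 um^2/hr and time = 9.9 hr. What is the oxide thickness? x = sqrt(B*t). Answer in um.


Step 1: Compute B*t = 0.439 * 9.9 = 4.3461
Step 2: x = sqrt(4.3461)
x = 2.085 um


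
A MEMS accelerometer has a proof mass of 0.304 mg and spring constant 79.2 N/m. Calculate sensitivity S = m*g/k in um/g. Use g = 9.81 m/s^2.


Step 1: Convert mass: m = 0.304 mg = 3.04e-07 kg
Step 2: S = m * g / k = 3.04e-07 * 9.81 / 79.2
Step 3: S = 3.77e-08 m/g
Step 4: Convert to um/g: S = 0.038 um/g


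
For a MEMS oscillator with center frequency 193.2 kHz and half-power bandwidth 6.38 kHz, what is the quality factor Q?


Step 1: Q = f0 / bandwidth
Step 2: Q = 193.2 / 6.38
Q = 30.3


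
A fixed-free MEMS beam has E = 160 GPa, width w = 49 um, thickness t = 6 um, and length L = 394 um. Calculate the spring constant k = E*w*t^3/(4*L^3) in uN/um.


Step 1: Convert E to consistent units (1 GPa = 1000 uN/um^2).
E = 160 GPa = 160000 uN/um^2
Step 2: Compute t^3 = 6^3 = 216
Step 3: Compute L^3 = 394^3 = 61162984
Step 4: k = 160000 * 49 * 216 / (4 * 61162984)
k = 6.9218 uN/um


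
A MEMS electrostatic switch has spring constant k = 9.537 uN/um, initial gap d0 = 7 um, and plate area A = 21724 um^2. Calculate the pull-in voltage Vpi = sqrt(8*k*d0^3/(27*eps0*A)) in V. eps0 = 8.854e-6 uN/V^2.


Step 1: Compute numerator: 8 * k * d0^3 = 8 * 9.537 * 7^3 = 26169.528
Step 2: Compute denominator: 27 * eps0 * A = 27 * 8.854e-6 * 21724 = 5.193296
Step 3: Vpi = sqrt(26169.528 / 5.193296)
Vpi = 70.99 V


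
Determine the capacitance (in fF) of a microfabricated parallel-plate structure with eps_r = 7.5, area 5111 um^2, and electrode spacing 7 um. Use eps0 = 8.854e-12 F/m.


Step 1: Convert area to m^2: A = 5111e-12 m^2
Step 2: Convert gap to m: d = 7e-6 m
Step 3: C = eps0 * eps_r * A / d
C = 8.854e-12 * 7.5 * 5111e-12 / 7e-6
Step 4: Convert to fF (multiply by 1e15).
C = 48.49 fF
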